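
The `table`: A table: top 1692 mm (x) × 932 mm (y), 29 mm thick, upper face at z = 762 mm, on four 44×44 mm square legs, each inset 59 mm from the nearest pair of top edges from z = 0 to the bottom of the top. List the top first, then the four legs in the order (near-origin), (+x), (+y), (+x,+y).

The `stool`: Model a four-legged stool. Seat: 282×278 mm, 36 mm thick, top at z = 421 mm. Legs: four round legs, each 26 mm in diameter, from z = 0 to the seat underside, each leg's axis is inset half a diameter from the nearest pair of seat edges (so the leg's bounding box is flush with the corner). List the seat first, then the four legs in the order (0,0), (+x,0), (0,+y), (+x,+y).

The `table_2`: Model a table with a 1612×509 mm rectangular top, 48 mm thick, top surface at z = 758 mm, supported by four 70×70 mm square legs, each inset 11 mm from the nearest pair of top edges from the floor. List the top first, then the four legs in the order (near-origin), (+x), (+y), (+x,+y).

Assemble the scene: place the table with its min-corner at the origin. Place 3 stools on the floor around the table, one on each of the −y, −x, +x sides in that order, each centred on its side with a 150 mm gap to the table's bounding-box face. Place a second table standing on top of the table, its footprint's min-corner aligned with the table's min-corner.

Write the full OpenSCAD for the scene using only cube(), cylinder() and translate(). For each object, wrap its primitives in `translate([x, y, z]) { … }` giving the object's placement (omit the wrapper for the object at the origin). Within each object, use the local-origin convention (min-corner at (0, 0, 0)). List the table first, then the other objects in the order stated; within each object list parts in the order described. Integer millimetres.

translate([0, 0, 733]) cube([1692, 932, 29]);
translate([59, 59, 0]) cube([44, 44, 733]);
translate([1589, 59, 0]) cube([44, 44, 733]);
translate([59, 829, 0]) cube([44, 44, 733]);
translate([1589, 829, 0]) cube([44, 44, 733]);
translate([705, -428, 0]) {
  translate([0, 0, 385]) cube([282, 278, 36]);
  translate([13, 13, 0]) cylinder(h = 385, r = 13);
  translate([269, 13, 0]) cylinder(h = 385, r = 13);
  translate([13, 265, 0]) cylinder(h = 385, r = 13);
  translate([269, 265, 0]) cylinder(h = 385, r = 13);
}
translate([-432, 327, 0]) {
  translate([0, 0, 385]) cube([282, 278, 36]);
  translate([13, 13, 0]) cylinder(h = 385, r = 13);
  translate([269, 13, 0]) cylinder(h = 385, r = 13);
  translate([13, 265, 0]) cylinder(h = 385, r = 13);
  translate([269, 265, 0]) cylinder(h = 385, r = 13);
}
translate([1842, 327, 0]) {
  translate([0, 0, 385]) cube([282, 278, 36]);
  translate([13, 13, 0]) cylinder(h = 385, r = 13);
  translate([269, 13, 0]) cylinder(h = 385, r = 13);
  translate([13, 265, 0]) cylinder(h = 385, r = 13);
  translate([269, 265, 0]) cylinder(h = 385, r = 13);
}
translate([0, 0, 762]) {
  translate([0, 0, 710]) cube([1612, 509, 48]);
  translate([11, 11, 0]) cube([70, 70, 710]);
  translate([1531, 11, 0]) cube([70, 70, 710]);
  translate([11, 428, 0]) cube([70, 70, 710]);
  translate([1531, 428, 0]) cube([70, 70, 710]);
}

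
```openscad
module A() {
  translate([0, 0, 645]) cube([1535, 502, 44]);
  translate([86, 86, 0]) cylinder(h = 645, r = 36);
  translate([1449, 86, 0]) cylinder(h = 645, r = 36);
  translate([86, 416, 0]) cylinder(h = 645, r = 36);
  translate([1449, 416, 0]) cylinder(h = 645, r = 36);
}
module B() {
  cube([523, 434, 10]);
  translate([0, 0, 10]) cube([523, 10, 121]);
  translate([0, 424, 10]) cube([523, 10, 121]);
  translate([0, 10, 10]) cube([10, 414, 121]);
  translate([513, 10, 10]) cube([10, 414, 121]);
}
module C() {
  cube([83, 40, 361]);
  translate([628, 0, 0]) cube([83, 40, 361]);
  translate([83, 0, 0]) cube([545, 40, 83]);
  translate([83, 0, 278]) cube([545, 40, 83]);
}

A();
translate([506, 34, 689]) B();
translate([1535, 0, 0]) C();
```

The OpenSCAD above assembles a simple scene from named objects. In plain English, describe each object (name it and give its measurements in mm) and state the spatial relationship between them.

A is a rectangular dining table. The top is 1535×502×44 mm with its upper surface at z = 689 mm. It stands on four round legs of 72 mm diameter, each leg's bounding box inset 50 mm from the nearest pair of top edges, running from the floor to the underside of the top.

B is an open-topped rectangular box: outside dimensions 523×434×131 mm, with a uniform wall and base thickness of 10 mm. The base is a full 523×434 slab on the floor; four walls sit on top of the base. The front and back walls (the −y and +y sides) span the full width; the two side walls fit between them.

C is a picture frame with a 545×195 mm rectangular opening (x by z) and a uniform 83 mm border on every side. Frame depth is 40 mm along y. It is built from two vertical stiles running the full outside height and two horizontal rails spanning the gap between the stiles.

The open box is on top of the table, centred. The picture frame is against the table's +x side, with their −y faces flush.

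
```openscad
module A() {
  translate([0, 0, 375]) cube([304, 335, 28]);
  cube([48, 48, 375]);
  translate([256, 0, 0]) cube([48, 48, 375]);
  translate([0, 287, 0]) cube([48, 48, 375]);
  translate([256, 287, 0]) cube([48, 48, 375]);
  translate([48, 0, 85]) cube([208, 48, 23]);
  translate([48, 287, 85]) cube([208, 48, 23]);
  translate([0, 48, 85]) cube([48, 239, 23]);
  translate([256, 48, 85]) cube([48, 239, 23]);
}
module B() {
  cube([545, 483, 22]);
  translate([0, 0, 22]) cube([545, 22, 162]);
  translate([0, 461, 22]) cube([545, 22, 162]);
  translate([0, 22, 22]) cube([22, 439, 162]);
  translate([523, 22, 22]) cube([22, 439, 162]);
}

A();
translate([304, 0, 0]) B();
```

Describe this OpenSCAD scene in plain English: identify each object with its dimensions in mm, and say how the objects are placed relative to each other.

A is a four-legged stool. The seat is a 304×335×28 mm slab whose top surface is at z = 403 mm; four square legs, each 48×48 mm in cross-section, run from the floor (z = 0) to the underside of the seat, each flush with a corner of the seat. Four stretchers, 48 mm wide and 23 mm tall, connect adjacent legs with their undersides at z = 85 mm, each running between the inner faces of the legs it joins and aligned with the legs' outer faces on the other axis.

B is an open storage box with external size 545×483×184 mm and wall thickness 22 mm (the base is also 22 mm thick). The base covers the whole footprint; the four walls stand on the base, with the y-facing walls full-width and the x-facing walls fitting between their inner faces.

The open box is against the stool's +x side, with their −y faces flush.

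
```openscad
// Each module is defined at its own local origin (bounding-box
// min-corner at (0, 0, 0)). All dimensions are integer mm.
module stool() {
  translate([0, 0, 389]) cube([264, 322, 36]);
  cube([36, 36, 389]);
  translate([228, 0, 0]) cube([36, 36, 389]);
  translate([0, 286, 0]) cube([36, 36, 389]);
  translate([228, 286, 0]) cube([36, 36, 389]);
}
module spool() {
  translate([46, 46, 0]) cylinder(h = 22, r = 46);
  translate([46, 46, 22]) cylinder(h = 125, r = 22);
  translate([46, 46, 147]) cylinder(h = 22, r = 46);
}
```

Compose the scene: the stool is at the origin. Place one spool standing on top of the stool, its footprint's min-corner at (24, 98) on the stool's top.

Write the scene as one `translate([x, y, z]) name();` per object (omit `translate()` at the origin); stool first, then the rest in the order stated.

stool();
translate([24, 98, 425]) spool();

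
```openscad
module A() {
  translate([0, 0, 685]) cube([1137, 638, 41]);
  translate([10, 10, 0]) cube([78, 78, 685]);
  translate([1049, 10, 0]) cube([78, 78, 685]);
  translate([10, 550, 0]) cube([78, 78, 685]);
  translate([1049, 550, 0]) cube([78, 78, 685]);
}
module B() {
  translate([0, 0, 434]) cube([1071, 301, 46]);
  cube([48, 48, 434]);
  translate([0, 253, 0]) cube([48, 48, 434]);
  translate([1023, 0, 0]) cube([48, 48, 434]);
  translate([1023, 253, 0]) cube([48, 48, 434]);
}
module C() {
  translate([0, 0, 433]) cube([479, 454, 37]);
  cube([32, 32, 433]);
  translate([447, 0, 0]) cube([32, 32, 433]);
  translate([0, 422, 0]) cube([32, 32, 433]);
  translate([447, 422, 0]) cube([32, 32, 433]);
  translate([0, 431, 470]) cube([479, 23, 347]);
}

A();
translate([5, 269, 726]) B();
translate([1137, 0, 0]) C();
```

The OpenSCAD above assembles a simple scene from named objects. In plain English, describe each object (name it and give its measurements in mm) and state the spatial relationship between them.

A is a rectangular dining table. The top is 1137×638×41 mm with its upper surface at z = 726 mm. It stands on four 78×78 mm square legs, each inset 10 mm from the nearest pair of top edges, running from the floor to the underside of the top.

B is a bench: a 1071×301 mm seat slab, 46 mm thick, top at z = 480 mm, on four 48×48 mm square legs flush with the seat corners and standing on z = 0.

C is a chair: 479×454 mm seat, 37 mm thick, top at z = 470 mm, on four 32 mm square corner legs flush with the seat edges. A 23 mm thick backrest slab spans the full seat width, extending 347 mm above the seat top, its back face flush with the seat's +y edge.

The bench is on top of the table. The chair is against the table's +x side, with their −y faces flush.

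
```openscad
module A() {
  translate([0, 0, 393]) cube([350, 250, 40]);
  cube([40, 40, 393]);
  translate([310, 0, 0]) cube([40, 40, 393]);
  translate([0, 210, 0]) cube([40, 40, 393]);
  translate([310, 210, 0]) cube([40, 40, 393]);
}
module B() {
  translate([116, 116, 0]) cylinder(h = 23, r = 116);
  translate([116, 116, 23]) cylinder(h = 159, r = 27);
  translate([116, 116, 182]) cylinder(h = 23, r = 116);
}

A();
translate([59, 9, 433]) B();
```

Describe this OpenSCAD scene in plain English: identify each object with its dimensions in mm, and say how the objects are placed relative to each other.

A is a four-legged stool. The seat is 350×250 mm, 40 mm thick, top at z = 433 mm. It stands on four square legs, each 40×40 mm in cross-section, from z = 0 to the seat underside, each flush with a corner of the seat.

B is a spool: two coaxial disc flanges of radius 116 mm and thickness 23 mm, joined by a core cylinder of radius 27 mm and height 159 mm. The lower flange rests on z = 0 and the three cylinders share a vertical axis.

The spool is on top of the stool, centred.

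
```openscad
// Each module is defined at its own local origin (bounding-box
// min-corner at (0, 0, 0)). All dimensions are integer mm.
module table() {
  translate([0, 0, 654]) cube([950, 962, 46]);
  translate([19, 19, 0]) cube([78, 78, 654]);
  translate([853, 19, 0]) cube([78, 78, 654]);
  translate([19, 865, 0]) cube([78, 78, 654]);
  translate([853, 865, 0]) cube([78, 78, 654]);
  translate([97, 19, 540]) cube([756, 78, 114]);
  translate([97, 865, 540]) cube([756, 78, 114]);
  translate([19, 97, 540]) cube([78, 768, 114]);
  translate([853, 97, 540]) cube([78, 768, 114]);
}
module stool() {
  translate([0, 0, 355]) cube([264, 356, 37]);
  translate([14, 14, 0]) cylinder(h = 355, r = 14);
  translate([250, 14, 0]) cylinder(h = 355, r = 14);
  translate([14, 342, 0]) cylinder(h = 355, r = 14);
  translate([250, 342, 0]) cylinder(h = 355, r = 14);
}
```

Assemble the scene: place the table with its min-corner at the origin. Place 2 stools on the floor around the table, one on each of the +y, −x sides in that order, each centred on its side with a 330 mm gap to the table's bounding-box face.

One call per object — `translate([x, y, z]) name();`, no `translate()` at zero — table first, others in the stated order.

table();
translate([343, 1292, 0]) stool();
translate([-594, 303, 0]) stool();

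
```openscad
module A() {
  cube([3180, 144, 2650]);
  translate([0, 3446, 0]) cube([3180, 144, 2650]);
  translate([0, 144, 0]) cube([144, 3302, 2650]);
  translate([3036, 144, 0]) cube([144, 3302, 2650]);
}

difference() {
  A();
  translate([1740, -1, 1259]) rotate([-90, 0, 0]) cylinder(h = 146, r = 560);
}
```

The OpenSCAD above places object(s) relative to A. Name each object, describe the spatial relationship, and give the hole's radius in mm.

A is a house frame. The house frame has a circular hole through its front wall. The hole's radius is 560 mm.

The subtracted cylinder has r = 560 mm.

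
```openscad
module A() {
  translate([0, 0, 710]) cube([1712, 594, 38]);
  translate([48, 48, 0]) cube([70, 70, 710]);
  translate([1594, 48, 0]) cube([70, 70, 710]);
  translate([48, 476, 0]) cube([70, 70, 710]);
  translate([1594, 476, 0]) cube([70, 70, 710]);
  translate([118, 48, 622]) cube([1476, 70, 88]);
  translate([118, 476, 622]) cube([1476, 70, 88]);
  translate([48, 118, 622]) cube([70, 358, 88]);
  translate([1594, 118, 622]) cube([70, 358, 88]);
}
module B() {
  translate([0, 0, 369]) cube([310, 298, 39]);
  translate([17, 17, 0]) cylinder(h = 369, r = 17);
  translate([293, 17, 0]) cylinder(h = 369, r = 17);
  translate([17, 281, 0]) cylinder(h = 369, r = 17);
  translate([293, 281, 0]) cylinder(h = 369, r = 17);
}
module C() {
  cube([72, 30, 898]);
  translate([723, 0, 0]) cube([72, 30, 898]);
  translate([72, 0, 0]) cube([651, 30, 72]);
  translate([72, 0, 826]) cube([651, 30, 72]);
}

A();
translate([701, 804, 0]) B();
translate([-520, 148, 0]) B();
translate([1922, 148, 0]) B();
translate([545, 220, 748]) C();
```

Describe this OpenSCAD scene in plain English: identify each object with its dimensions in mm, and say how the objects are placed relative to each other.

A is a table: top 1712 mm (x) × 594 mm (y), 38 mm thick, upper face at z = 748 mm, on four 70×70 mm square legs, each inset 48 mm from the nearest pair of top edges, running from z = 0 to the bottom of the top. Four apron rails, 70 mm thick and 88 mm tall, run between adjacent legs with their top edges flush with the underside of the top and their outer faces flush with the legs' outer faces.

B is a simple wooden stool: a rectangular seat 310 mm (x) by 298 mm (y), 39 mm thick, top face at z = 408 mm, on four round legs, each 34 mm in diameter. The legs rest on z = 0, each leg's axis is inset half a diameter from the nearest pair of seat edges (so the leg's bounding box is flush with the corner).

C is a rectangular picture frame lying in the x–z plane (depth along y). The opening is 651 mm wide (x) by 754 mm tall (z), surrounded by a border 72 mm wide on all four sides. The frame is 30 mm deep and is made of two full-height vertical stiles with two horizontal rails fitted between them.

Three stools sit around the table at the +y, −x, +x sides. The picture frame is on top of the table.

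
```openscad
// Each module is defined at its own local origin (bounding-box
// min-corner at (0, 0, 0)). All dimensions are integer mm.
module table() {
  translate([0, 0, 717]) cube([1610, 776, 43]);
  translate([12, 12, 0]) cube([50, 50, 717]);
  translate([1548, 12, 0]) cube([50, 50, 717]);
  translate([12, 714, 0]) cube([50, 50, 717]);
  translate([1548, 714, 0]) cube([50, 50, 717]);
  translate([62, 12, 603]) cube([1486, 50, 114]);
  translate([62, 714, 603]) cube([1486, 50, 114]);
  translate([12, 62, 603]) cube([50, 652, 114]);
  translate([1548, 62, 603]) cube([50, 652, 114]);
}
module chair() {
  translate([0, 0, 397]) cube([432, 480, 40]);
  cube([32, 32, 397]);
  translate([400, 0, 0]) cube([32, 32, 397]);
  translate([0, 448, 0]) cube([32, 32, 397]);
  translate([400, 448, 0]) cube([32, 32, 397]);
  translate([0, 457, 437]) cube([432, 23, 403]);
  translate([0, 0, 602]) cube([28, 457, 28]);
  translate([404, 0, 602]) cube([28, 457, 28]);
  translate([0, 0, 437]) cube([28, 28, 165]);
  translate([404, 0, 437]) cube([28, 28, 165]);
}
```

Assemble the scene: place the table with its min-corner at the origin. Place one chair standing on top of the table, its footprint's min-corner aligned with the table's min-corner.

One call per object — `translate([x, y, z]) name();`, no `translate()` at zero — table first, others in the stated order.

table();
translate([0, 0, 760]) chair();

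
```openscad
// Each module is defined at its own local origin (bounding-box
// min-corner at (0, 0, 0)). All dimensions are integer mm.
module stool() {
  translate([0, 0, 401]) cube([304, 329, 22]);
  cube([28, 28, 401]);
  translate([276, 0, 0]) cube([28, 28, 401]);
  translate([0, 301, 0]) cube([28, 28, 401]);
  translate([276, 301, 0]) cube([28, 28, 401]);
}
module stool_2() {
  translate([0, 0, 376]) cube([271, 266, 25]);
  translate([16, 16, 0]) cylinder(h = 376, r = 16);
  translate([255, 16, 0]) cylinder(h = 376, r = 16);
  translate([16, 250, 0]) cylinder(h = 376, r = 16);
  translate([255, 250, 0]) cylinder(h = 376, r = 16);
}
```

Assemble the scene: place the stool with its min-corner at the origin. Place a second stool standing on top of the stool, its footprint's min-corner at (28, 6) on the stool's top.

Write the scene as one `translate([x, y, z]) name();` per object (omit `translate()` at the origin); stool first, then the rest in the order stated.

stool();
translate([28, 6, 423]) stool_2();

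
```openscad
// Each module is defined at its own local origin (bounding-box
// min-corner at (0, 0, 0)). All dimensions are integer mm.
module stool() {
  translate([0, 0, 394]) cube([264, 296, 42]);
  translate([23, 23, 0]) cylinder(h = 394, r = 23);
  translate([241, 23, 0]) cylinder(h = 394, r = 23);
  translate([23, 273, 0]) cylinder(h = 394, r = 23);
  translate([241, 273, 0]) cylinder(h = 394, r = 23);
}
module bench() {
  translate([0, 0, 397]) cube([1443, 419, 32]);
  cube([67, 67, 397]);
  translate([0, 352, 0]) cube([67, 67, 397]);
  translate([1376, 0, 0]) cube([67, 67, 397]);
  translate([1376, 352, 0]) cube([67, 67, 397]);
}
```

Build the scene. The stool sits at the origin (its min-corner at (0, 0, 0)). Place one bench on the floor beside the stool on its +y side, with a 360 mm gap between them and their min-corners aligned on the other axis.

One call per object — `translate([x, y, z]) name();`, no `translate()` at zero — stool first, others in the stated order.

stool();
translate([0, 656, 0]) bench();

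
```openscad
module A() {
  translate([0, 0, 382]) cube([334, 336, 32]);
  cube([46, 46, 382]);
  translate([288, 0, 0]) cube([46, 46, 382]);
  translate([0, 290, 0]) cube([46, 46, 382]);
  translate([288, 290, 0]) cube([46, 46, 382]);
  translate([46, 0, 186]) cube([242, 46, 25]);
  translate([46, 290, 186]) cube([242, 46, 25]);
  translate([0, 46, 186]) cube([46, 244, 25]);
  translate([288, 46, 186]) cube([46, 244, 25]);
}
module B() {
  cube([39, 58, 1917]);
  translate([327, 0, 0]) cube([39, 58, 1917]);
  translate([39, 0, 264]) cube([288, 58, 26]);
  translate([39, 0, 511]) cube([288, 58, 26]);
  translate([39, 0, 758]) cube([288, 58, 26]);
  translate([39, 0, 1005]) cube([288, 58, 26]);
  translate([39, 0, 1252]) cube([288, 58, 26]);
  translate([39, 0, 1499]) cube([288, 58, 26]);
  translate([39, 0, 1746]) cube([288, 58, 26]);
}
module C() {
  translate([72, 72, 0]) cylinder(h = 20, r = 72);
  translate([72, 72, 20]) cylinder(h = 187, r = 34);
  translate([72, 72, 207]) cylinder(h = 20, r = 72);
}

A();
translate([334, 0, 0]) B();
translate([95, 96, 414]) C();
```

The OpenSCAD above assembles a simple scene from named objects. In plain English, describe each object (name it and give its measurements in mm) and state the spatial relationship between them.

A is a simple wooden stool: a rectangular seat 334 mm (x) by 336 mm (y), 32 mm thick, top face at z = 414 mm, on four square legs, each 46×46 mm in cross-section. The legs rest on z = 0, each flush with a corner of the seat. Four stretchers, 46 mm wide and 25 mm tall, connect adjacent legs with their undersides at z = 186 mm, each running between the inner faces of the legs it joins and aligned with the legs' outer faces on the other axis.

B is a wooden ladder with two side rails of 39×58 mm section and 1917 mm height, set 366 mm apart overall. Between them run 7 rectangular rungs (58 mm deep, 26 mm thick), front faces flush with the rails' −y face. The bottom of the first rung is 264 mm above the floor and each subsequent rung is 247 mm higher than the one below.

C is a spool: two coaxial disc flanges of radius 72 mm and thickness 20 mm, joined by a core cylinder of radius 34 mm and height 187 mm. The lower flange rests on z = 0 and the three cylinders share a vertical axis.

The ladder is against the stool's +x side, with their −y faces flush. The spool is on top of the stool, centred.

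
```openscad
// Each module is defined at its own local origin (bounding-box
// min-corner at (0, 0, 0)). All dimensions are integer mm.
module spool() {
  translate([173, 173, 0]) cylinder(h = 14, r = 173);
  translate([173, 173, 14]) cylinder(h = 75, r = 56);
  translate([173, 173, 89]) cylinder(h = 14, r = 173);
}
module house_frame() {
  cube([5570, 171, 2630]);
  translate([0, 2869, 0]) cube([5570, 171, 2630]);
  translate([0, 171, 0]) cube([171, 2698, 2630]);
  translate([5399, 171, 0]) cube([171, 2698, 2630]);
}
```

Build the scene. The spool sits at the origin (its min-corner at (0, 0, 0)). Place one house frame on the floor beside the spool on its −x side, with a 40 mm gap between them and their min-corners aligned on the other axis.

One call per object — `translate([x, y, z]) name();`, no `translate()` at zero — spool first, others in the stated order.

spool();
translate([-5610, 0, 0]) house_frame();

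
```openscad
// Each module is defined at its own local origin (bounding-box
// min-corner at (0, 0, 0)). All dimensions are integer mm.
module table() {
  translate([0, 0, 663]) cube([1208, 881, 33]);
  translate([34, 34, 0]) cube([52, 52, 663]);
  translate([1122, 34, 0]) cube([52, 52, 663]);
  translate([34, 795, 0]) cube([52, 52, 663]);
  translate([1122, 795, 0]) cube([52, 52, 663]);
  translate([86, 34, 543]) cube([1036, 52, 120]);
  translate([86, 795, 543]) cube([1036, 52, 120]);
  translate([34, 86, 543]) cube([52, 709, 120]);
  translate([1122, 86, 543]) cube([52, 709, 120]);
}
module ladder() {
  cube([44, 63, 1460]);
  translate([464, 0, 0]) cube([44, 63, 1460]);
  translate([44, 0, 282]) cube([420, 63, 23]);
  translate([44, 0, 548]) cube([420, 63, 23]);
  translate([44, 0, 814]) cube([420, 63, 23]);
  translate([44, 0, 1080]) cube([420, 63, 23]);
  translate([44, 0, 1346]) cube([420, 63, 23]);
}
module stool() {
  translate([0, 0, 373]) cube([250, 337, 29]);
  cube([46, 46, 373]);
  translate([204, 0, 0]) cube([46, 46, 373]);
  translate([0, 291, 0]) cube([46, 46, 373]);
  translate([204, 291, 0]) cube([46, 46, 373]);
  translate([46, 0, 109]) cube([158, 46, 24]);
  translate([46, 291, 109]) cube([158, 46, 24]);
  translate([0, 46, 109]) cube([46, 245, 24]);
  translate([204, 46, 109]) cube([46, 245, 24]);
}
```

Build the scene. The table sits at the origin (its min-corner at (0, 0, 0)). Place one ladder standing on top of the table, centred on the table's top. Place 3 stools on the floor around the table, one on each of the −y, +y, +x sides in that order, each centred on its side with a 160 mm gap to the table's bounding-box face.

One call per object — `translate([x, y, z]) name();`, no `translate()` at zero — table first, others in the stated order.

table();
translate([350, 409, 696]) ladder();
translate([479, -497, 0]) stool();
translate([479, 1041, 0]) stool();
translate([1368, 272, 0]) stool();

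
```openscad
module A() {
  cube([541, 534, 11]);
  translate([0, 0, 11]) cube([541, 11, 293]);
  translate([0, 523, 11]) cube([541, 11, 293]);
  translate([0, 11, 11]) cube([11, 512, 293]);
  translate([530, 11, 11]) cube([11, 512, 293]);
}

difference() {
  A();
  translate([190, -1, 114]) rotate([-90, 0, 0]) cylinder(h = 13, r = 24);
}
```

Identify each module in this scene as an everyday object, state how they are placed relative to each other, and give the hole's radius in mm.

A is an open box. The open box has a circular hole through its front wall. The hole's radius is 24 mm.

The subtracted cylinder has r = 24 mm.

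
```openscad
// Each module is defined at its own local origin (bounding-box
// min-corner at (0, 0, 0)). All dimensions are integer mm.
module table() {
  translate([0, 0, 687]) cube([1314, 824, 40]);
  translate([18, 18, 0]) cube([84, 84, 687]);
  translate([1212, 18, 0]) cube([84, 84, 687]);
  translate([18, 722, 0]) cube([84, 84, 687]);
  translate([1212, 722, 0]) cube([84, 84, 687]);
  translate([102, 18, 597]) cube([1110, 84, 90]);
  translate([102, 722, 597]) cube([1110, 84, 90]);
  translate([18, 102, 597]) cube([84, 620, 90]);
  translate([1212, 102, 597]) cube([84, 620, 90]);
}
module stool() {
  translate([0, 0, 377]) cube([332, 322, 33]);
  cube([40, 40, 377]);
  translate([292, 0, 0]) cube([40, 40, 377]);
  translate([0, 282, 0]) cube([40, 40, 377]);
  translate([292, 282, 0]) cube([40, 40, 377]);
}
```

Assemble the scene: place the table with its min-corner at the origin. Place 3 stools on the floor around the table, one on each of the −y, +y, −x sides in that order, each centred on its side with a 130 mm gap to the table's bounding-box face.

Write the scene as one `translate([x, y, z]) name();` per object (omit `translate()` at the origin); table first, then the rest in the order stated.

table();
translate([491, -452, 0]) stool();
translate([491, 954, 0]) stool();
translate([-462, 251, 0]) stool();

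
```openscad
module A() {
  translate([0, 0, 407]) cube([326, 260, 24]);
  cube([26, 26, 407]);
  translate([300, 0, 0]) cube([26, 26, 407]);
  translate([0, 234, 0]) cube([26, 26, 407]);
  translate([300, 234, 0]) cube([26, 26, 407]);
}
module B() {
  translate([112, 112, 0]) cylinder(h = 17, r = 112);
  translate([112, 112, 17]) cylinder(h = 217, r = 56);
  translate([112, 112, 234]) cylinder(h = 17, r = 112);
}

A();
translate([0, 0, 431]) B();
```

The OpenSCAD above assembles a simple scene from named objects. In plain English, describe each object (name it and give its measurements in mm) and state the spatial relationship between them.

A is a four-legged stool. The seat is 326×260 mm, 24 mm thick, top at z = 431 mm. It stands on four square legs, each 26×26 mm in cross-section, from z = 0 to the seat underside, each flush with a corner of the seat.

B is a spool: two coaxial disc flanges of radius 112 mm and thickness 17 mm, joined by a core cylinder of radius 56 mm and height 217 mm. The lower flange rests on z = 0 and the three cylinders share a vertical axis.

The spool is on top of the stool.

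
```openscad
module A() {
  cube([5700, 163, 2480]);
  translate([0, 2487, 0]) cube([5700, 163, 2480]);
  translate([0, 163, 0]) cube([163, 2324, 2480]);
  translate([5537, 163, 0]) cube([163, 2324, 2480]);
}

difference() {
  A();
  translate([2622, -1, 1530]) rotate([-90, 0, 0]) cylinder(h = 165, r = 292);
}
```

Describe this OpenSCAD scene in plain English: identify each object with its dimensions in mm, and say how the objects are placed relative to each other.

A is a box-shaped house frame (walls only): outside footprint 5700×2650 mm, wall height 2480 mm, wall thickness 163 mm. The two y-facing walls run the full x-width; the two x-facing walls fit between the inner faces of the y-facing walls.

The house frame has a circular hole of radius 292 mm through its front wall, centred at (x = 2622, z = 1530).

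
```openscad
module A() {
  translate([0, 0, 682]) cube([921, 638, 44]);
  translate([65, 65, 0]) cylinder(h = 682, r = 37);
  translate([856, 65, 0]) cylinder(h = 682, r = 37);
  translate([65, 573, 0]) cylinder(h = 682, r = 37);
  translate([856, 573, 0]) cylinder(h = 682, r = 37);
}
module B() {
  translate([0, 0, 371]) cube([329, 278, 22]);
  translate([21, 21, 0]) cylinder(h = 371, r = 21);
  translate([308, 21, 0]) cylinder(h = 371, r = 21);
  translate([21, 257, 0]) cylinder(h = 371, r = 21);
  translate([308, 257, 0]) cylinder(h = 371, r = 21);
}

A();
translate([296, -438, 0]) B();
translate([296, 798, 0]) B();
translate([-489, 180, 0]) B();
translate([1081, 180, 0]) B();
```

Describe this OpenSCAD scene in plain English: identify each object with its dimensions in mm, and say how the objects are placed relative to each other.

A is a rectangular dining table. The top is 921×638×44 mm with its upper surface at z = 726 mm. It stands on four round legs of 74 mm diameter, each leg's bounding box inset 28 mm from the nearest pair of top edges, running from the floor to the underside of the top.

B is a four-legged stool. The seat is 329×278 mm, 22 mm thick, top at z = 393 mm. It stands on four round legs, each 42 mm in diameter, from z = 0 to the seat underside, each leg's axis is inset half a diameter from the nearest pair of seat edges (so the leg's bounding box is flush with the corner).

Four stools sit around the table at the −y, +y, −x, +x sides.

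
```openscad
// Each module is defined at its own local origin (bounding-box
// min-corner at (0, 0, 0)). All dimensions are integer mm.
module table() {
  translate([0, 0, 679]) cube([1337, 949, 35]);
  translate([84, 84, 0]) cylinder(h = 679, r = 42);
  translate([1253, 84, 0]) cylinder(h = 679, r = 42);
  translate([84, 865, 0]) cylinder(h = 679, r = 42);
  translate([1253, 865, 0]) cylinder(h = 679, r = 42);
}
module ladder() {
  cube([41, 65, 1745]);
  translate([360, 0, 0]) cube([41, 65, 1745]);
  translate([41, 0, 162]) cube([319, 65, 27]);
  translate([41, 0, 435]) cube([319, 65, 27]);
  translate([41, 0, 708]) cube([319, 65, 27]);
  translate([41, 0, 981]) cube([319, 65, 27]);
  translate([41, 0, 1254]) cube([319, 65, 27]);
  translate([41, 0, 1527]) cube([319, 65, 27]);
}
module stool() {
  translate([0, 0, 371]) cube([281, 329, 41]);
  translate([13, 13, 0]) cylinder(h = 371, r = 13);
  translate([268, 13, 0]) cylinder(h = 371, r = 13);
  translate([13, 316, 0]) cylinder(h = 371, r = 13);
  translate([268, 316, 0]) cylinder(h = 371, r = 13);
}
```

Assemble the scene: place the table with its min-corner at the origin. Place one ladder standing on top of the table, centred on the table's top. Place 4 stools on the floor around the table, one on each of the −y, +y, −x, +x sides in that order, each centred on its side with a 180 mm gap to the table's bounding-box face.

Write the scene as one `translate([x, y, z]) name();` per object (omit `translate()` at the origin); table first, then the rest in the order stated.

table();
translate([468, 442, 714]) ladder();
translate([528, -509, 0]) stool();
translate([528, 1129, 0]) stool();
translate([-461, 310, 0]) stool();
translate([1517, 310, 0]) stool();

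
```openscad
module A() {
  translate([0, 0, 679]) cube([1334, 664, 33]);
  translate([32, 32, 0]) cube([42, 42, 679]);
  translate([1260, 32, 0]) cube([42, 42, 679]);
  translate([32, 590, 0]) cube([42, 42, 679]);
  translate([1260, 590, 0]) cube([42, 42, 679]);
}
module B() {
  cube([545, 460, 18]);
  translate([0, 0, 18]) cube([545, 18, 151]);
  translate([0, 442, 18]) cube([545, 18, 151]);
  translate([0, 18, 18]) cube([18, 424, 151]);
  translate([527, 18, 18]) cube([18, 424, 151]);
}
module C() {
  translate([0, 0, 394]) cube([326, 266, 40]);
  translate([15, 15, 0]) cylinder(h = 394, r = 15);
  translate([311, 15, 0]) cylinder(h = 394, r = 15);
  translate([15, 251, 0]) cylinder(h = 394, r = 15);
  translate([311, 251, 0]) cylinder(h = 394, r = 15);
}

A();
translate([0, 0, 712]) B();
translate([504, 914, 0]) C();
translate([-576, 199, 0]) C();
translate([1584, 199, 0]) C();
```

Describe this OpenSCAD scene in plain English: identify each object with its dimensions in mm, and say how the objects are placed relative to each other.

A is a table with a 1334×664 mm rectangular top, 33 mm thick, top surface at z = 712 mm, supported by four 42×42 mm square legs, each inset 32 mm from the nearest pair of top edges, running from the floor.

B is an open-topped rectangular box: outside dimensions 545×460×169 mm, with a uniform wall and base thickness of 18 mm. The base is a full 545×460 slab on the floor; four walls sit on top of the base. The front and back walls (the −y and +y sides) span the full width; the two side walls fit between them.

C is a four-legged stool. The seat is a 326×266×40 mm slab whose top surface is at z = 434 mm; four round legs, each 30 mm in diameter, run from the floor (z = 0) to the underside of the seat, each leg's axis is inset half a diameter from the nearest pair of seat edges (so the leg's bounding box is flush with the corner).

The open box is on top of the table. Three stools sit around the table at the +y, −x, +x sides.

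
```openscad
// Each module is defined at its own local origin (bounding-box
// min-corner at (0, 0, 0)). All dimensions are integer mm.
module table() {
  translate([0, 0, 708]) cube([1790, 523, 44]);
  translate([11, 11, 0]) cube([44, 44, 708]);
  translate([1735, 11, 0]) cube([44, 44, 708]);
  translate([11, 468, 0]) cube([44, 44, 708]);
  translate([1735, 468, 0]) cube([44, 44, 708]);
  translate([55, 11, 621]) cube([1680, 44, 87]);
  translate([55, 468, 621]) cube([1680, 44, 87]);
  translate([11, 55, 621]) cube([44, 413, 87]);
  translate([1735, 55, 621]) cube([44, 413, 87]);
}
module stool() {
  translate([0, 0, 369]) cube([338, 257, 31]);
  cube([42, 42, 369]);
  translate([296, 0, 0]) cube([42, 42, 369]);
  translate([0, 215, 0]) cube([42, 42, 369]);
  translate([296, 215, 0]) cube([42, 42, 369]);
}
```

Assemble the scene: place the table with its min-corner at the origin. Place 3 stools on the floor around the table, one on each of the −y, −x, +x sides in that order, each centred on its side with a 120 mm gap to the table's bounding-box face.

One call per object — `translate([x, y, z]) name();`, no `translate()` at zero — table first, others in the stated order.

table();
translate([726, -377, 0]) stool();
translate([-458, 133, 0]) stool();
translate([1910, 133, 0]) stool();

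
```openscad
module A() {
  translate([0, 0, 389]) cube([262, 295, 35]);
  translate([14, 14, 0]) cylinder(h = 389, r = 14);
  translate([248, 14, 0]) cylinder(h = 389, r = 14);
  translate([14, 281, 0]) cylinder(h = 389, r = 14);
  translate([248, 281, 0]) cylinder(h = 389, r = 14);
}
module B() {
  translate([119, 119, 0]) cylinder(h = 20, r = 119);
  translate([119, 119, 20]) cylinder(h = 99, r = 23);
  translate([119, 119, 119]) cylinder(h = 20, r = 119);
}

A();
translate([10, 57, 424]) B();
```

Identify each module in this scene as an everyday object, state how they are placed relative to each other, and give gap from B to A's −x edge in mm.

The spool's min-x is at 10; the stool's min-x is 0; gap = 10 mm.

A is a stool. B is a spool. The spool is on top of the stool. The gap from the spool to the stool's −x edge is 10 mm.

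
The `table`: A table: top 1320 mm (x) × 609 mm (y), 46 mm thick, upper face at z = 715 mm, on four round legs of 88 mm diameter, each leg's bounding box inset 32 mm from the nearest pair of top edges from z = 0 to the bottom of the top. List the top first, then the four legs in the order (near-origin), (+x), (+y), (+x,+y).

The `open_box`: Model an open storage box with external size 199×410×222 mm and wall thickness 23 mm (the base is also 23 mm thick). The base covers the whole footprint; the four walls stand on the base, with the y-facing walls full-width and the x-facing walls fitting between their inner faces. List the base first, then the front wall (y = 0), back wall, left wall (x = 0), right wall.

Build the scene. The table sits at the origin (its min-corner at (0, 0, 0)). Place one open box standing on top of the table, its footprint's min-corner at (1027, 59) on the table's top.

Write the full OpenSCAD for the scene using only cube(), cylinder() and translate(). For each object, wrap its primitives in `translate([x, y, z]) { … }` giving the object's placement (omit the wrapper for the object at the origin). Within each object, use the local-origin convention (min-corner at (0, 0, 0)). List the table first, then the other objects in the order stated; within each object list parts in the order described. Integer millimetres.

translate([0, 0, 669]) cube([1320, 609, 46]);
translate([76, 76, 0]) cylinder(h = 669, r = 44);
translate([1244, 76, 0]) cylinder(h = 669, r = 44);
translate([76, 533, 0]) cylinder(h = 669, r = 44);
translate([1244, 533, 0]) cylinder(h = 669, r = 44);
translate([1027, 59, 715]) {
  cube([199, 410, 23]);
  translate([0, 0, 23]) cube([199, 23, 199]);
  translate([0, 387, 23]) cube([199, 23, 199]);
  translate([0, 23, 23]) cube([23, 364, 199]);
  translate([176, 23, 23]) cube([23, 364, 199]);
}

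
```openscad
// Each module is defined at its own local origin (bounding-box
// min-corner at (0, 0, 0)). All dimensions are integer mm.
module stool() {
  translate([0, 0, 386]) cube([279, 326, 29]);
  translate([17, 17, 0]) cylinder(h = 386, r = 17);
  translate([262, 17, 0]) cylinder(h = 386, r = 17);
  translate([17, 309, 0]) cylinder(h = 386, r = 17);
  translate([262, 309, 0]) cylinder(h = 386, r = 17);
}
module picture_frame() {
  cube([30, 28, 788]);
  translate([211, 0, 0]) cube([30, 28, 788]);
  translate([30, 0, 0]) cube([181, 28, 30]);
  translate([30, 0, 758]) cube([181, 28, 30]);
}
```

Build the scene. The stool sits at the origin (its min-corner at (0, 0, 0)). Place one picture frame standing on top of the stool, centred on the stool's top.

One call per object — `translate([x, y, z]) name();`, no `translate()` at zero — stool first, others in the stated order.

stool();
translate([19, 149, 415]) picture_frame();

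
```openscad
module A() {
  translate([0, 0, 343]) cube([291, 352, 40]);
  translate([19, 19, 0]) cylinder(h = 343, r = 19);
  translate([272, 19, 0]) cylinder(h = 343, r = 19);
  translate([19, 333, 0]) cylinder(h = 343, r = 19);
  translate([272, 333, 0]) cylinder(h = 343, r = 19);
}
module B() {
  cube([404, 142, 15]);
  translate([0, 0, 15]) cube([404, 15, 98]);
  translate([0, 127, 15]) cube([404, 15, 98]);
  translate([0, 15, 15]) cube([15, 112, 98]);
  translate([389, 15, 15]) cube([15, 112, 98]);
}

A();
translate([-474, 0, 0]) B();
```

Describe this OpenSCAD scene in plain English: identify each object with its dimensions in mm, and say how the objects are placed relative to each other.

A is a simple wooden stool: a rectangular seat 291 mm (x) by 352 mm (y), 40 mm thick, top face at z = 383 mm, on four round legs, each 38 mm in diameter. The legs rest on z = 0, each leg's axis is inset half a diameter from the nearest pair of seat edges (so the leg's bounding box is flush with the corner).

B is an open-topped rectangular box: outside dimensions 404×142×113 mm, with a uniform wall and base thickness of 15 mm. The base is a full 404×142 slab on the floor; four walls sit on top of the base. The front and back walls (the −y and +y sides) span the full width; the two side walls fit between them.

The open box is on the floor beside the stool on its −x side.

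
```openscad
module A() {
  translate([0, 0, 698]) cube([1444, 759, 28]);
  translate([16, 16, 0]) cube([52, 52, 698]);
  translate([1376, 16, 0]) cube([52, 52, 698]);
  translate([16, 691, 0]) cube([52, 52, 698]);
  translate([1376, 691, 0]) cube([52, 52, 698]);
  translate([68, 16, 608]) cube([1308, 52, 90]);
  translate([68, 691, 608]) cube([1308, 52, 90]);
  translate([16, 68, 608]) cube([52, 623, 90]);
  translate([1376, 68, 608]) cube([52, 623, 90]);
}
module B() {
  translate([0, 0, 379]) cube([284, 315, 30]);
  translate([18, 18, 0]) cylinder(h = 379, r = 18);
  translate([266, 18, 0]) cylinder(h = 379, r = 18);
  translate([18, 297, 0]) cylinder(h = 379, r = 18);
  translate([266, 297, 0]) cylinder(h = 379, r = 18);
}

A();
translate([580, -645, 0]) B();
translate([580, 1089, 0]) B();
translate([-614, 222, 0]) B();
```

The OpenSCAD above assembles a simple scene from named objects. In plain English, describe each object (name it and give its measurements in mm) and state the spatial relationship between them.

A is a table with a 1444×759 mm rectangular top, 28 mm thick, top surface at z = 726 mm, supported by four 52×52 mm square legs, each inset 16 mm from the nearest pair of top edges, running from the floor. Four apron rails, 52 mm thick and 90 mm tall, run between adjacent legs with their top edges flush with the underside of the top and their outer faces flush with the legs' outer faces.

B is a four-legged stool. The seat is a 284×315×30 mm slab whose top surface is at z = 409 mm; four round legs, each 36 mm in diameter, run from the floor (z = 0) to the underside of the seat, each leg's axis is inset half a diameter from the nearest pair of seat edges (so the leg's bounding box is flush with the corner).

Three stools sit around the table at the −y, +y, −x sides.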